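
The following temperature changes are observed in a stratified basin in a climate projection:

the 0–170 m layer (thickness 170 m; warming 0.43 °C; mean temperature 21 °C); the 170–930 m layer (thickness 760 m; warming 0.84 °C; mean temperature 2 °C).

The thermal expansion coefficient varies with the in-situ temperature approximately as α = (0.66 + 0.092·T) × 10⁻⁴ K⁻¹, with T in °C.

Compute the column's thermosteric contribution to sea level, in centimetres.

Δh = 7.3 cm

Layer 1: α = (0.66 + 0.092×21)×10⁻⁴ = 2.592×10⁻⁴ K⁻¹
Layer 2: α = (0.66 + 0.092×2)×10⁻⁴ = 0.844×10⁻⁴ K⁻¹
Layer 1: 170 × 0.43 × 2.592×10⁻⁴ = 0.01894752 m
0.844×10⁻⁴ × 760 × 0.84 = 0.05388096 m
Δh = 0.01894752 + 0.05388096 = 0.07282848 m ≈ 7.3 cm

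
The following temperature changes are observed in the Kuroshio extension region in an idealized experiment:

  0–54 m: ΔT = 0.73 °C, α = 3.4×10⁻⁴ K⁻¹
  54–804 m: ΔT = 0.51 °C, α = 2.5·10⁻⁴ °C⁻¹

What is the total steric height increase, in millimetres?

Layer 1: 3.4×10⁻⁴ × 0.73 × 54 = 0.0134028 m
0.51 × 750 × 2.5×10⁻⁴ = 0.095625 m
Δh = 0.0134028 + 0.095625 = 0.1090278 m ≈ 109 mm

Δh ≈ 109 mm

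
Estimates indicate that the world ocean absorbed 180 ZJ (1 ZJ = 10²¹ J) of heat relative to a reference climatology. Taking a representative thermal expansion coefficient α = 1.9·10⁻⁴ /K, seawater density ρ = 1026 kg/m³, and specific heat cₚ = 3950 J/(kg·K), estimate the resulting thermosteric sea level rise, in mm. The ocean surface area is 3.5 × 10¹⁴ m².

Per unit area: Q = 180×10²¹ / (3.5×10¹⁴) ≈ 5.143×10⁸ J/m²
Δh = αQ/(ρcₚ) = 1.9×10⁻⁴ × 5.143×10⁸ / (1026 × 3950) ≈ 0.024112 m

24.1 mm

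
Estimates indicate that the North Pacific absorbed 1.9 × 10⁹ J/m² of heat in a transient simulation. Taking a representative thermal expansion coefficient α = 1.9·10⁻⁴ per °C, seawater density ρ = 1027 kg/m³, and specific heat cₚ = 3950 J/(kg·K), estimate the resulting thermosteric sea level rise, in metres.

0.0890 m

Δh = αQ/(ρcₚ) = 1.9×10⁻⁴ × 1.9×10⁹ / (1027 × 3950) ≈ 0.08899 m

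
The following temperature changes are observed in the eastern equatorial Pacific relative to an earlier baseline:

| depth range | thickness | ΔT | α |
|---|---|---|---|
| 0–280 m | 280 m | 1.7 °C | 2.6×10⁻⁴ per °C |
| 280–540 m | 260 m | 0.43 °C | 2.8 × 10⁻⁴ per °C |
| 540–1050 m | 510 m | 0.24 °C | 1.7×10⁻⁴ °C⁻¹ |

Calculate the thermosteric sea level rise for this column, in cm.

18 cm

Layer 1: 2.6×10⁻⁴ × 280 × 1.7 = 0.12376 m
260 × 0.43 × 2.8×10⁻⁴ = 0.031304 m
540–1050 m: 1.7×10⁻⁴ × 510 × 0.24 = 0.020808 m
Δh = 0.12376 + 0.031304 + 0.020808 = 0.175872 m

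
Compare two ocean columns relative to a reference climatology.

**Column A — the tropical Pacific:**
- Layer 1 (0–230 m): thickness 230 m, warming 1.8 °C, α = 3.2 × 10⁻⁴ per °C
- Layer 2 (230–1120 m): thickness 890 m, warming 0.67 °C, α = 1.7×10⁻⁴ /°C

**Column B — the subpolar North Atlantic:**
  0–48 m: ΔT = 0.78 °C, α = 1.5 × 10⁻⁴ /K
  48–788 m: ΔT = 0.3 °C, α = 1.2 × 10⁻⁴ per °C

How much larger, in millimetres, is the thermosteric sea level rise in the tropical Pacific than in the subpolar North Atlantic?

200 mm

A Layer 1: 1.8 × 230 × 3.2×10⁻⁴ = 0.13248 m
A 230–1120 m: 1.7×10⁻⁴ × 0.67 × 890 = 0.101371 m
A total: 0.233851 m
B 0–48 m: 1.5×10⁻⁴ × 0.78 × 48 = 0.005616 m
B 740 × 0.3 × 1.2×10⁻⁴ = 0.02664 m
B total: 0.032256 m
Difference: 0.233851 − 0.032256 = 0.201595 m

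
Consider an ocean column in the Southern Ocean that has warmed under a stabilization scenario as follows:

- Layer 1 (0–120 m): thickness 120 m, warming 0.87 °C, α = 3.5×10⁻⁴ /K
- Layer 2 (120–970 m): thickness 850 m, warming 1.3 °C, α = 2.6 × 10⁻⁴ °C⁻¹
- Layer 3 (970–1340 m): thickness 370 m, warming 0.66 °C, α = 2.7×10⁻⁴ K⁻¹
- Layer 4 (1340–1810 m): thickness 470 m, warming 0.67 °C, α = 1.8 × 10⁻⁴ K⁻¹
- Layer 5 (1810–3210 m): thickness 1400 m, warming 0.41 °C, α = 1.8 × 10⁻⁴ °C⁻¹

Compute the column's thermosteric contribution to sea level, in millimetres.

550 mm of thermosteric rise

Layer 1: 0.87 × 120 × 3.5×10⁻⁴ = 0.03654 m
120–970 m: 850 × 2.6×10⁻⁴ × 1.3 = 0.28730 m
2.7×10⁻⁴ × 0.66 × 370 = 0.065934 m
Layer 4: 1.8×10⁻⁴ × 0.67 × 470 = 0.056682 m
1810–3210 m: 1.8×10⁻⁴ × 0.41 × 1400 = 0.10332 m
Δh = 0.03654 + 0.28730 + 0.065934 + 0.056682 + 0.10332 = 0.549776 m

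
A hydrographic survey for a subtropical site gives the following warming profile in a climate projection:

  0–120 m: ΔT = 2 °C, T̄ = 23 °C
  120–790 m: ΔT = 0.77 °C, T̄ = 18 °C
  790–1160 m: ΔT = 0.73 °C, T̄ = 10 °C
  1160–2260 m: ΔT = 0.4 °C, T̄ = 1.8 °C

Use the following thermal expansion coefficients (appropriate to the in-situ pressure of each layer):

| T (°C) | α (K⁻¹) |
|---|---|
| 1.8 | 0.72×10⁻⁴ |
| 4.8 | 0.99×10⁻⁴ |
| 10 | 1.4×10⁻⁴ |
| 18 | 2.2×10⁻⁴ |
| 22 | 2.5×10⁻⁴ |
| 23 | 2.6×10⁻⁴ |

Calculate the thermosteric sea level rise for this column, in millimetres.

Layer 1 at 23 °C → α = 2.6×10⁻⁴ K⁻¹
Layer 2 at 18 °C → α = 2.2×10⁻⁴ K⁻¹
Layer 3 at 10 °C → α = 1.4×10⁻⁴ K⁻¹
Layer 4 at 1.8 °C → α = 0.72×10⁻⁴ K⁻¹
Layer 1: 2.6×10⁻⁴ × 2 × 120 = 0.06240 m
0.77 × 670 × 2.2×10⁻⁴ = 0.113498 m
1.4×10⁻⁴ × 0.73 × 370 = 0.037814 m
Layer 4: 1100 × 0.72×10⁻⁴ × 0.4 = 0.03168 m
Δh = 0.06240 + 0.113498 + 0.037814 + 0.03168 = 0.245392 m ≈ 245 mm

Δh ≈ 245 mm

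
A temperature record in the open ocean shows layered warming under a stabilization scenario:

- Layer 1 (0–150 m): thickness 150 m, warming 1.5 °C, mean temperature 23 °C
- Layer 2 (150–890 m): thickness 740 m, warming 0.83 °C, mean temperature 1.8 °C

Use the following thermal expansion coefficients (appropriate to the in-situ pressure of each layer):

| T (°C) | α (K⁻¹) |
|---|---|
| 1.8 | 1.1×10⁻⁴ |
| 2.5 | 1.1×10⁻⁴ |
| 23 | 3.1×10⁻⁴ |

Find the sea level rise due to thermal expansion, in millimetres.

Layer 1 at 23 °C → α = 3.1×10⁻⁴ K⁻¹
Layer 2 at 1.8 °C → α = 1.1×10⁻⁴ K⁻¹
Layer 1: 150 × 3.1×10⁻⁴ × 1.5 = 0.06975 m
150–890 m: 1.1×10⁻⁴ × 0.83 × 740 = 0.067562 m
Δh = 0.06975 + 0.067562 = 0.137312 m

Δh = 140 mm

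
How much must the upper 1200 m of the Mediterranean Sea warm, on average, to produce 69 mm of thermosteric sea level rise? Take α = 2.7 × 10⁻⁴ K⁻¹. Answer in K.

ΔT ≈ 0.213 K

ΔT = Δh/(αH) = 0.069 / (2.7×10⁻⁴ × 1200) ≈ 0.2130 K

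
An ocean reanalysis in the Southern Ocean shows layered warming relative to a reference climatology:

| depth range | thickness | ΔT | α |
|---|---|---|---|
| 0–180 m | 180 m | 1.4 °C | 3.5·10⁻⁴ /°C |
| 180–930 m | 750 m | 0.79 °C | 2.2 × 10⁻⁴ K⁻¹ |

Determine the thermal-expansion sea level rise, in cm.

21.9 cm of thermosteric rise

180 × 3.5×10⁻⁴ × 1.4 = 0.08820 m
Layer 2: 2.2×10⁻⁴ × 750 × 0.79 = 0.13035 m
Δh = 0.08820 + 0.13035 = 0.21855 m ≈ 21.9 cm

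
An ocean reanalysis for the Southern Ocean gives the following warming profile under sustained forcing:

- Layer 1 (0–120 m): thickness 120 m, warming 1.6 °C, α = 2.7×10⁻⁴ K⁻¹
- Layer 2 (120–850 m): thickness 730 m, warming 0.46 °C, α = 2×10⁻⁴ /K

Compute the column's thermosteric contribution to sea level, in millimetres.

about 120 mm

120 × 1.6 × 2.7×10⁻⁴ = 0.05184 m
120–850 m: 730 × 0.46 × 2×10⁻⁴ = 0.06716 m
Δh = 0.05184 + 0.06716 = 0.11900 m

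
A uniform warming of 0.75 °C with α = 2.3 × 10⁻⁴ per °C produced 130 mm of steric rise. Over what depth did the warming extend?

H = Δh/(αΔT) = 0.13 / (2.3×10⁻⁴ × 0.75) ≈ 753.6 m

about 754 m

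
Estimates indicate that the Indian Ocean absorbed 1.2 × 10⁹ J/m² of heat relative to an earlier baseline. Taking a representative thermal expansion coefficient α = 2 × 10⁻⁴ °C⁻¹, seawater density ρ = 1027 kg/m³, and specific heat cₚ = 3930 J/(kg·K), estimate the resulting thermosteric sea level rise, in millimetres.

Δh ≈ 59 mm

Δh = αQ/(ρcₚ) = 2×10⁻⁴ × 1.2×10⁹ / (1027 × 3930) ≈ 0.059463 m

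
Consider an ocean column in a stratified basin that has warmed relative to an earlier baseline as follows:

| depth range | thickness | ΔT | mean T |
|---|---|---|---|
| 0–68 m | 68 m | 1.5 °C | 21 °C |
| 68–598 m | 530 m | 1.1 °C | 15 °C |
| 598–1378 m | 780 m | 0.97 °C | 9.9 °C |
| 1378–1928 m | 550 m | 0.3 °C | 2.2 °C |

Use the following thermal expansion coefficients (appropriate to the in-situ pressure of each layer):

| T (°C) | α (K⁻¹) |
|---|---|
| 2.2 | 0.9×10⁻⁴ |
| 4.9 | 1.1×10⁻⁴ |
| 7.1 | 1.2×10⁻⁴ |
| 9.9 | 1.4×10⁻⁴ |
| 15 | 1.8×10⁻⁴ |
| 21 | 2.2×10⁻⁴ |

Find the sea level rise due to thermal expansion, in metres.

Layer 1 at 21 °C → α = 2.2×10⁻⁴ K⁻¹
Layer 2 at 15 °C → α = 1.8×10⁻⁴ K⁻¹
Layer 3 at 9.9 °C → α = 1.4×10⁻⁴ K⁻¹
Layer 4 at 2.2 °C → α = 0.9×10⁻⁴ K⁻¹
Layer 1: 1.5 × 68 × 2.2×10⁻⁴ = 0.02244 m
68–598 m: 530 × 1.1 × 1.8×10⁻⁴ = 0.10494 m
598–1378 m: 0.97 × 1.4×10⁻⁴ × 780 = 0.105924 m
550 × 0.3 × 0.9×10⁻⁴ = 0.01485 m
Δh = 0.02244 + 0.10494 + 0.105924 + 0.01485 = 0.248154 m

0.25 m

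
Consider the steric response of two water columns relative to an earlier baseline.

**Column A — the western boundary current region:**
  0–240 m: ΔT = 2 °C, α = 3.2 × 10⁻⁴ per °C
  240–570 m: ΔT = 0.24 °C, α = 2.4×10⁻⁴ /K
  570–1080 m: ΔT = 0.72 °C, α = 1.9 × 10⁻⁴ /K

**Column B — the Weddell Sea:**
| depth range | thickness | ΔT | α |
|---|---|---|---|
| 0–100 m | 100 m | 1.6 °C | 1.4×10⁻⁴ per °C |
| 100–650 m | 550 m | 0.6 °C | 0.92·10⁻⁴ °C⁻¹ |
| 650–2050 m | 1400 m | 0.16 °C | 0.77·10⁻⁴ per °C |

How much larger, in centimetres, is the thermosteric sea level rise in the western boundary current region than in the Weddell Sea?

A 0–240 m: 3.2×10⁻⁴ × 2 × 240 = 0.15360 m
A 330 × 0.24 × 2.4×10⁻⁴ = 0.019008 m
A 570–1080 m: 1.9×10⁻⁴ × 510 × 0.72 = 0.069768 m
A total: 0.242376 m
B Layer 1: 1.4×10⁻⁴ × 1.6 × 100 = 0.02240 m
B 100–650 m: 0.92×10⁻⁴ × 550 × 0.6 = 0.03036 m
B 1400 × 0.77×10⁻⁴ × 0.16 = 0.017248 m
B total: 0.070008 m
Difference: 0.242376 − 0.070008 = 0.172368 m

17.2 cm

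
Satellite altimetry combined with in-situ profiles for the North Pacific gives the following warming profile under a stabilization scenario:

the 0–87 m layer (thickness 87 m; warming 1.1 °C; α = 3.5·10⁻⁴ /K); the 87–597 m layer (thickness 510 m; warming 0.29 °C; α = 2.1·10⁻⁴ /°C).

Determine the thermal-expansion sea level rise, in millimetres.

64.6 mm of thermosteric rise

0–87 m: 1.1 × 3.5×10⁻⁴ × 87 = 0.033495 m
Layer 2: 0.29 × 510 × 2.1×10⁻⁴ = 0.031059 m
Δh = 0.033495 + 0.031059 = 0.064554 m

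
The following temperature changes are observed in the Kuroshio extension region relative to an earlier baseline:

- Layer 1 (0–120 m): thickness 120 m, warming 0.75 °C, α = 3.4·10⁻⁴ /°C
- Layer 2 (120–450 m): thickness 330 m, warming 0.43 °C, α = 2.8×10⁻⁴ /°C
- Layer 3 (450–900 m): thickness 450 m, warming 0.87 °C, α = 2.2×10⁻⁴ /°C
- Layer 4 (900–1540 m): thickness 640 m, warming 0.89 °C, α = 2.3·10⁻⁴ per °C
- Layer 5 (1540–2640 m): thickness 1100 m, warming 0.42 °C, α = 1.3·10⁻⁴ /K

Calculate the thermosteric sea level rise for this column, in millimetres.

0–120 m: 120 × 0.75 × 3.4×10⁻⁴ = 0.03060 m
120–450 m: 0.43 × 330 × 2.8×10⁻⁴ = 0.039732 m
0.87 × 2.2×10⁻⁴ × 450 = 0.08613 m
Layer 4: 0.89 × 2.3×10⁻⁴ × 640 = 0.131008 m
0.42 × 1.3×10⁻⁴ × 1100 = 0.06006 m
Δh = 0.03060 + 0.039732 + 0.08613 + 0.131008 + 0.06006 = 0.34753 m ≈ 348 mm

348 mm of thermosteric rise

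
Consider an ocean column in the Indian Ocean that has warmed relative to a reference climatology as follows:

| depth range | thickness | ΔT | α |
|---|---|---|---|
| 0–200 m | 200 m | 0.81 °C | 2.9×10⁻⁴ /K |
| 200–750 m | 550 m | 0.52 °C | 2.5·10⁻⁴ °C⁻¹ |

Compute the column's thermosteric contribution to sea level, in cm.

Layer 1: 200 × 0.81 × 2.9×10⁻⁴ = 0.04698 m
Layer 2: 0.52 × 2.5×10⁻⁴ × 550 = 0.07150 m
Δh = 0.04698 + 0.07150 = 0.11848 m

11.8 cm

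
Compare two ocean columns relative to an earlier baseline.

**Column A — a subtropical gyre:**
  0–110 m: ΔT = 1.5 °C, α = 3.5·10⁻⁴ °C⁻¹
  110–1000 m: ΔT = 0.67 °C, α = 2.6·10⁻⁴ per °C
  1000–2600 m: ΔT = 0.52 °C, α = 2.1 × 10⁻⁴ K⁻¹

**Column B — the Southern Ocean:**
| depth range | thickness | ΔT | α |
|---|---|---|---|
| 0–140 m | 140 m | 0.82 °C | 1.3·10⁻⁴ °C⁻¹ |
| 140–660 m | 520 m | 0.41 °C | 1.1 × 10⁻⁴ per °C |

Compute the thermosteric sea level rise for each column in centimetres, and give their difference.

A 0–110 m: 1.5 × 110 × 3.5×10⁻⁴ = 0.05775 m
A 110–1000 m: 0.67 × 890 × 2.6×10⁻⁴ = 0.155038 m
A 2.1×10⁻⁴ × 1600 × 0.52 = 0.17472 m
A total: 0.387508 m
B Layer 1: 0.82 × 140 × 1.3×10⁻⁴ = 0.014924 m
B 1.1×10⁻⁴ × 0.41 × 520 = 0.023452 m
B total: 0.038376 m
Difference: 0.387508 − 0.038376 = 0.349132 m

A: 38.8 cm; B: 3.84 cm; difference 34.9 cm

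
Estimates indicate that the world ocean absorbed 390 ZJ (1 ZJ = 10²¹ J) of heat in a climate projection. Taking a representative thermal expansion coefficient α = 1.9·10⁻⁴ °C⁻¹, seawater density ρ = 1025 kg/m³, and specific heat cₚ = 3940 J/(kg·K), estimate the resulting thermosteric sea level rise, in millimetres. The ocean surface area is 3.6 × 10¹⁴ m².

Per unit area: Q = 390×10²¹ / (3.6×10¹⁴) ≈ 1.083×10⁹ J/m²
Δh = αQ/(ρcₚ) = 1.9×10⁻⁴ × 1.083×10⁹ / (1025 × 3940) ≈ 0.050952 m

51.0 mm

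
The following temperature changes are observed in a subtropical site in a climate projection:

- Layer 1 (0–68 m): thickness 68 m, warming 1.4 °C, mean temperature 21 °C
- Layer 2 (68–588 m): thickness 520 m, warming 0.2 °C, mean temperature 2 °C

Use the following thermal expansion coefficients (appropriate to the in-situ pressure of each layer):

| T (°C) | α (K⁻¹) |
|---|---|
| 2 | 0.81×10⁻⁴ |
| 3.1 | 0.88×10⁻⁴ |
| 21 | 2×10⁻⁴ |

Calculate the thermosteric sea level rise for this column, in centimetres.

Δh = 2.75 cm

Layer 1 at 21 °C → α = 2×10⁻⁴ K⁻¹
Layer 2 at 2 °C → α = 0.81×10⁻⁴ K⁻¹
2×10⁻⁴ × 1.4 × 68 = 0.01904 m
520 × 0.81×10⁻⁴ × 0.2 = 0.008424 m
Δh = 0.01904 + 0.008424 = 0.027464 m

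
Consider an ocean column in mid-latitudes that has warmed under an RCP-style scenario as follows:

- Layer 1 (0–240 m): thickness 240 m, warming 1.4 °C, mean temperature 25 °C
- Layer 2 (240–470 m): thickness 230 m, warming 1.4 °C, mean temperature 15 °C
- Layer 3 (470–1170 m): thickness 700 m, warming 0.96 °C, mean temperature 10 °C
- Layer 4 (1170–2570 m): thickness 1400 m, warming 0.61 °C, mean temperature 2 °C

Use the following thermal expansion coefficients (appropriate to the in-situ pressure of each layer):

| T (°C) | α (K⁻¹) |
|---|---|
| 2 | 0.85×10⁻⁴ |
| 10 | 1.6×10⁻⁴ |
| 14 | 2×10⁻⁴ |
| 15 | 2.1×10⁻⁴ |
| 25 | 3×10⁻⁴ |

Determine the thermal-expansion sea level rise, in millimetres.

Layer 1 at 25 °C → α = 3×10⁻⁴ K⁻¹
Layer 2 at 15 °C → α = 2.1×10⁻⁴ K⁻¹
Layer 3 at 10 °C → α = 1.6×10⁻⁴ K⁻¹
Layer 4 at 2 °C → α = 0.85×10⁻⁴ K⁻¹
0–240 m: 240 × 1.4 × 3×10⁻⁴ = 0.10080 m
1.4 × 230 × 2.1×10⁻⁴ = 0.06762 m
700 × 0.96 × 1.6×10⁻⁴ = 0.10752 m
0.61 × 1400 × 0.85×10⁻⁴ = 0.07259 m
Δh = 0.10080 + 0.06762 + 0.10752 + 0.07259 = 0.34853 m ≈ 350 mm

350 mm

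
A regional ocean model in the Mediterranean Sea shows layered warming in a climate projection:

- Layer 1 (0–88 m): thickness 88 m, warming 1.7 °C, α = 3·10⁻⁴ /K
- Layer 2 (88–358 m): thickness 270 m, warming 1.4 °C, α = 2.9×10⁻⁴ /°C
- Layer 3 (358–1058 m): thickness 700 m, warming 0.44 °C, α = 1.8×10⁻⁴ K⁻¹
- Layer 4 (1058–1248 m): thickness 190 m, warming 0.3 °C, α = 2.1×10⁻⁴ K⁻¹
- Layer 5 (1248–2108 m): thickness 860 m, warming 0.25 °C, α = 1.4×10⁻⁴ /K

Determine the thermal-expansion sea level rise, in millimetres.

about 250 mm

Layer 1: 1.7 × 3×10⁻⁴ × 88 = 0.04488 m
Layer 2: 1.4 × 2.9×10⁻⁴ × 270 = 0.10962 m
Layer 3: 1.8×10⁻⁴ × 0.44 × 700 = 0.05544 m
Layer 4: 0.3 × 2.1×10⁻⁴ × 190 = 0.01197 m
Layer 5: 0.25 × 860 × 1.4×10⁻⁴ = 0.03010 m
Δh = 0.04488 + 0.10962 + 0.05544 + 0.01197 + 0.03010 = 0.25201 m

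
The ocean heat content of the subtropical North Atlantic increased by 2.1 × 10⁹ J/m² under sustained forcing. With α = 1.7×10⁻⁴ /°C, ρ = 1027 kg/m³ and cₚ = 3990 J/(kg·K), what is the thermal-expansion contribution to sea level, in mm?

Δh = αQ/(ρcₚ) = 1.7×10⁻⁴ × 2.1×10⁹ / (1027 × 3990) ≈ 0.087121 m

Δh ≈ 87.1 mm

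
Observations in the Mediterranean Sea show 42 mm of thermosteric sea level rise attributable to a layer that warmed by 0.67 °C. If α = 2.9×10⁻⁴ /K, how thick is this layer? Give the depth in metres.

H ≈ 216 m

H = Δh/(αΔT) = 0.042 / (2.9×10⁻⁴ × 0.67) ≈ 216.2 m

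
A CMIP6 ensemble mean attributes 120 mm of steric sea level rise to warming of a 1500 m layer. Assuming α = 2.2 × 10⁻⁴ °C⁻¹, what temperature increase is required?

0.36 °C

ΔT = Δh/(αH) = 0.12 / (2.2×10⁻⁴ × 1500) ≈ 0.3636 °C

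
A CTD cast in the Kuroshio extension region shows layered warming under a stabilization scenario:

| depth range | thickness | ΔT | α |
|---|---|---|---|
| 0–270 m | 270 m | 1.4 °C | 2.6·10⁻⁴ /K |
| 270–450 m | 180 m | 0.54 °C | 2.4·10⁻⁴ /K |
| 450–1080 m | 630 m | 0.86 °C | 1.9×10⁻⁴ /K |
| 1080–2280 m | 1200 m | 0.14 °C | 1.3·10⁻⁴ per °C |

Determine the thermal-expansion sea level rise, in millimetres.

1.4 × 270 × 2.6×10⁻⁴ = 0.09828 m
0.54 × 2.4×10⁻⁴ × 180 = 0.023328 m
Layer 3: 1.9×10⁻⁴ × 0.86 × 630 = 0.102942 m
Layer 4: 1200 × 0.14 × 1.3×10⁻⁴ = 0.02184 m
Δh = 0.09828 + 0.023328 + 0.102942 + 0.02184 = 0.24639 m ≈ 246 mm

246 mm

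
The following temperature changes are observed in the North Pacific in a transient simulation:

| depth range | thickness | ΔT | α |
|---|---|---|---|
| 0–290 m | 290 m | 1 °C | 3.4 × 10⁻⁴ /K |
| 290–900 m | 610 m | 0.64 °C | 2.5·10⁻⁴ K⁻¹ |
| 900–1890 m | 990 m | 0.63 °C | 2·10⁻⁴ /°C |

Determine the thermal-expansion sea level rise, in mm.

Δh ≈ 321 mm

0–290 m: 290 × 1 × 3.4×10⁻⁴ = 0.09860 m
Layer 2: 610 × 0.64 × 2.5×10⁻⁴ = 0.09760 m
2×10⁻⁴ × 0.63 × 990 = 0.12474 m
Δh = 0.09860 + 0.09760 + 0.12474 = 0.32094 m ≈ 321 mm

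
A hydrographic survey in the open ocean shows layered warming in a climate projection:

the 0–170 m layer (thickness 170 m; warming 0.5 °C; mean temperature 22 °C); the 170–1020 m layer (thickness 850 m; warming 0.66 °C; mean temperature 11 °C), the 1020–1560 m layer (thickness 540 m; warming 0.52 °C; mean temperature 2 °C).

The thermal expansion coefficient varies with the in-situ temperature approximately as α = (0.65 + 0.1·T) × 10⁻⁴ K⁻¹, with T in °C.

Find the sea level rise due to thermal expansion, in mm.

146 mm

Layer 1: α = (0.65 + 0.1×22)×10⁻⁴ = 2.85×10⁻⁴ K⁻¹
Layer 2: α = (0.65 + 0.1×11)×10⁻⁴ = 1.75×10⁻⁴ K⁻¹
Layer 3: α = (0.65 + 0.1×2)×10⁻⁴ = 0.85×10⁻⁴ K⁻¹
170 × 0.5 × 2.85×10⁻⁴ = 0.024225 m
170–1020 m: 0.66 × 1.75×10⁻⁴ × 850 = 0.098175 m
1020–1560 m: 540 × 0.85×10⁻⁴ × 0.52 = 0.023868 m
Δh = 0.024225 + 0.098175 + 0.023868 = 0.146268 m ≈ 146 mm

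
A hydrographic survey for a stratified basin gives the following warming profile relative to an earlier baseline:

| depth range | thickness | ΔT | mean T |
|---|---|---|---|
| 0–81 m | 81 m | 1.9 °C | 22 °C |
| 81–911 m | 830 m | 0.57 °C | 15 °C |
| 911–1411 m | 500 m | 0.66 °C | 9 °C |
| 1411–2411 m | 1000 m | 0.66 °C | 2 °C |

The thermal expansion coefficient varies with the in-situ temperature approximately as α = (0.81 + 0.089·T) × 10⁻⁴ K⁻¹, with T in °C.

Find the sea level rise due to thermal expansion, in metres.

Layer 1: α = (0.81 + 0.089×22)×10⁻⁴ = 2.768×10⁻⁴ K⁻¹
Layer 2: α = (0.81 + 0.089×15)×10⁻⁴ = 2.145×10⁻⁴ K⁻¹
Layer 3: α = (0.81 + 0.089×9)×10⁻⁴ = 1.611×10⁻⁴ K⁻¹
Layer 4: α = (0.81 + 0.089×2)×10⁻⁴ = 0.988×10⁻⁴ K⁻¹
2.768×10⁻⁴ × 1.9 × 81 = 0.04259952 m
Layer 2: 830 × 2.145×10⁻⁴ × 0.57 = 0.10147995 m
911–1411 m: 1.611×10⁻⁴ × 500 × 0.66 = 0.053163 m
Layer 4: 0.988×10⁻⁴ × 1000 × 0.66 = 0.065208 m
Δh = 0.04259952 + 0.10147995 + 0.053163 + 0.065208 = 0.26245047 m

0.262 m of thermosteric rise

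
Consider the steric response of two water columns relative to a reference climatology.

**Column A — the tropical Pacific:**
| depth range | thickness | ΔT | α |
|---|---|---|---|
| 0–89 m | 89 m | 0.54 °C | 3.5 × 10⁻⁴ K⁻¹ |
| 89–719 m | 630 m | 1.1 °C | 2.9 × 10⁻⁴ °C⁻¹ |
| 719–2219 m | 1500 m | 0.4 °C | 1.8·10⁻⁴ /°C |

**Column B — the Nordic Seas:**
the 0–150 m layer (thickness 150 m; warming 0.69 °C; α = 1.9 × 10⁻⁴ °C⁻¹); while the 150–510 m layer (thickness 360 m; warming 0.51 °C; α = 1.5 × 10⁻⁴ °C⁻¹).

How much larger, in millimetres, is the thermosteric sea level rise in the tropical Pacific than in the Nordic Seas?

280 mm larger

A Layer 1: 3.5×10⁻⁴ × 89 × 0.54 = 0.016821 m
A 89–719 m: 630 × 2.9×10⁻⁴ × 1.1 = 0.20097 m
A 719–2219 m: 0.4 × 1500 × 1.8×10⁻⁴ = 0.10800 m
A total: 0.325791 m
B Layer 1: 150 × 1.9×10⁻⁴ × 0.69 = 0.019665 m
B 150–510 m: 0.51 × 1.5×10⁻⁴ × 360 = 0.02754 m
B total: 0.047205 m
Difference: 0.325791 − 0.047205 = 0.278586 m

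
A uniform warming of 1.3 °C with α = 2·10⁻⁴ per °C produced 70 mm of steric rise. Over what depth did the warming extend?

H ≈ 269 m

H = Δh/(αΔT) = 0.07 / (2×10⁻⁴ × 1.3) ≈ 269.2 m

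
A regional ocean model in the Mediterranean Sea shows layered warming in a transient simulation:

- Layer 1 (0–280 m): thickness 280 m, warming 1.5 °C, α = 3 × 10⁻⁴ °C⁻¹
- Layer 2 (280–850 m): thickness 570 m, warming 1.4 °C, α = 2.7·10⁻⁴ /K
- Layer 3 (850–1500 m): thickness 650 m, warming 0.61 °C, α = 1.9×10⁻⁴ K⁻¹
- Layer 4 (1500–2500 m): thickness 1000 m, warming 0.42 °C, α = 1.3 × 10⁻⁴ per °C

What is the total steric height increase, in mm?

0–280 m: 1.5 × 280 × 3×10⁻⁴ = 0.12600 m
Layer 2: 570 × 1.4 × 2.7×10⁻⁴ = 0.21546 m
1.9×10⁻⁴ × 0.61 × 650 = 0.075335 m
0.42 × 1.3×10⁻⁴ × 1000 = 0.05460 m
Δh = 0.12600 + 0.21546 + 0.075335 + 0.05460 = 0.471395 m ≈ 470 mm

Δh ≈ 470 mm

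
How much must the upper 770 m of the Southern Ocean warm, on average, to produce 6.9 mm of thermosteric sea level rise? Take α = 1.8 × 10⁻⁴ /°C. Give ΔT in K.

ΔT = Δh/(αH) = 0.0069 / (1.8×10⁻⁴ × 770) ≈ 0.04978 K

about 0.050 K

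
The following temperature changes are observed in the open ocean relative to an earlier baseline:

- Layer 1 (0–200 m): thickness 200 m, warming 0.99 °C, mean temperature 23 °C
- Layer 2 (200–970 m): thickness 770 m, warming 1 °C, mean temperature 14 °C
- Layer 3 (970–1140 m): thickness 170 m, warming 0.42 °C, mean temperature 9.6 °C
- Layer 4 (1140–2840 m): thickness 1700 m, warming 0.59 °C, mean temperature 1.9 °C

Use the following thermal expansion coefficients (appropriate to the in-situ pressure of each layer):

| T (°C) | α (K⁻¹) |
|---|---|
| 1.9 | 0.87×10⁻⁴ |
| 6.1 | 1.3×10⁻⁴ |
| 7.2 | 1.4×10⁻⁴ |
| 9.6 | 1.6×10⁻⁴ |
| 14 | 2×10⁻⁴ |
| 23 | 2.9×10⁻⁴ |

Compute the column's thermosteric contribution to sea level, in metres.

Δh = 0.31 m

Layer 1 at 23 °C → α = 2.9×10⁻⁴ K⁻¹
Layer 2 at 14 °C → α = 2×10⁻⁴ K⁻¹
Layer 3 at 9.6 °C → α = 1.6×10⁻⁴ K⁻¹
Layer 4 at 1.9 °C → α = 0.87×10⁻⁴ K⁻¹
Layer 1: 200 × 2.9×10⁻⁴ × 0.99 = 0.05742 m
200–970 m: 770 × 1 × 2×10⁻⁴ = 0.15400 m
970–1140 m: 0.42 × 1.6×10⁻⁴ × 170 = 0.011424 m
Layer 4: 0.59 × 1700 × 0.87×10⁻⁴ = 0.087261 m
Δh = 0.05742 + 0.15400 + 0.011424 + 0.087261 = 0.310105 m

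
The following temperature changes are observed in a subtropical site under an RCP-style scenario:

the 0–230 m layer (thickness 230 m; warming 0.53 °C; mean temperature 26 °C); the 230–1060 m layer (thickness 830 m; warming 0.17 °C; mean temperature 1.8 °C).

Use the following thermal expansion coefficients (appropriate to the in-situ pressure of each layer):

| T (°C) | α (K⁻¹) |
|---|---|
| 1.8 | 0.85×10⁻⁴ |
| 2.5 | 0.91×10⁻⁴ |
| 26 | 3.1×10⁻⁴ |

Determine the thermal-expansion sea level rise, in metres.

about 0.0498 m

Layer 1 at 26 °C → α = 3.1×10⁻⁴ K⁻¹
Layer 2 at 1.8 °C → α = 0.85×10⁻⁴ K⁻¹
0–230 m: 3.1×10⁻⁴ × 0.53 × 230 = 0.037789 m
0.85×10⁻⁴ × 0.17 × 830 = 0.0119935 m
Δh = 0.037789 + 0.0119935 = 0.0497825 m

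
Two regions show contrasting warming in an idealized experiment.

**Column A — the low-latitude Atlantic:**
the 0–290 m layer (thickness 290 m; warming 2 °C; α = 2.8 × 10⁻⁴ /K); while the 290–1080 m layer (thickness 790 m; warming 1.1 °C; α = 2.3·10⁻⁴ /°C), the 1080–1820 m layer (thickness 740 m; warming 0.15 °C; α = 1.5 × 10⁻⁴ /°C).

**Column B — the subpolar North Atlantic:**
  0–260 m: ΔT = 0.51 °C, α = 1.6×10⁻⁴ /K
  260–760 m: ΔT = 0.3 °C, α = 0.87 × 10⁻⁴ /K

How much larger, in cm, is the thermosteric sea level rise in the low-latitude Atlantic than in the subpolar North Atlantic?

34.5 cm larger

A 2.8×10⁻⁴ × 2 × 290 = 0.16240 m
A Layer 2: 2.3×10⁻⁴ × 790 × 1.1 = 0.19987 m
A 1.5×10⁻⁴ × 740 × 0.15 = 0.01665 m
A total: 0.37892 m
B Layer 1: 260 × 0.51 × 1.6×10⁻⁴ = 0.021216 m
B 260–760 m: 0.87×10⁻⁴ × 500 × 0.3 = 0.01305 m
B total: 0.034266 m
Difference: 0.37892 − 0.034266 = 0.344654 m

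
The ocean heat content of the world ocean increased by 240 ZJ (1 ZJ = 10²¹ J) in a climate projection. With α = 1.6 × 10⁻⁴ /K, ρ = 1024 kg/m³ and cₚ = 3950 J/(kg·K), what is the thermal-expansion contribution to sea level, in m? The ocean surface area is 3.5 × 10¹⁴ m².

0.0271 m of thermosteric rise

Per unit area: Q = 240×10²¹ / (3.5×10¹⁴) ≈ 6.857×10⁸ J/m²
Δh = αQ/(ρcₚ) = 1.6×10⁻⁴ × 6.857×10⁸ / (1024 × 3950) ≈ 0.027124 m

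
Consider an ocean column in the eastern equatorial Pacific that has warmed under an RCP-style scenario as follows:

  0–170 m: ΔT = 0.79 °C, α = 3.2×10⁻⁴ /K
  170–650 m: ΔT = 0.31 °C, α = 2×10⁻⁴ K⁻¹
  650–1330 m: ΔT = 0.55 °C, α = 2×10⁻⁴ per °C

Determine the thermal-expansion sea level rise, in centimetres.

0–170 m: 0.79 × 170 × 3.2×10⁻⁴ = 0.042976 m
480 × 2×10⁻⁴ × 0.31 = 0.02976 m
Layer 3: 2×10⁻⁴ × 0.55 × 680 = 0.07480 m
Δh = 0.042976 + 0.02976 + 0.07480 = 0.147536 m ≈ 14.8 cm

Δh = 14.8 cm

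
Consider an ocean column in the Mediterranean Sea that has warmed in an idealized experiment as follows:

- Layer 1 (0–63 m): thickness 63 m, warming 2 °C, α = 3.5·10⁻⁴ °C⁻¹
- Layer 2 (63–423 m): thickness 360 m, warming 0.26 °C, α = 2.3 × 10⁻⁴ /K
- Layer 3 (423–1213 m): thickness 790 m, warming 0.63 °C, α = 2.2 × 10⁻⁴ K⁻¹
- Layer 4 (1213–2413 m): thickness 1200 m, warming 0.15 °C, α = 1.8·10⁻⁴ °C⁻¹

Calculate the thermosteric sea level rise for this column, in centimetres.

Layer 1: 2 × 3.5×10⁻⁴ × 63 = 0.04410 m
0.26 × 2.3×10⁻⁴ × 360 = 0.021528 m
2.2×10⁻⁴ × 0.63 × 790 = 0.109494 m
1213–2413 m: 1200 × 1.8×10⁻⁴ × 0.15 = 0.03240 m
Δh = 0.04410 + 0.021528 + 0.109494 + 0.03240 = 0.207522 m ≈ 21 cm

Δh ≈ 21 cm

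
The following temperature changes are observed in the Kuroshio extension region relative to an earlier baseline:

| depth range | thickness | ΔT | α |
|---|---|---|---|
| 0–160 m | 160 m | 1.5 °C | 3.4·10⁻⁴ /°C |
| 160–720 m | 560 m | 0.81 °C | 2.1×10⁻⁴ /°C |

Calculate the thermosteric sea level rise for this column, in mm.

160 × 1.5 × 3.4×10⁻⁴ = 0.08160 m
160–720 m: 2.1×10⁻⁴ × 560 × 0.81 = 0.095256 m
Δh = 0.08160 + 0.095256 = 0.176856 m

about 180 mm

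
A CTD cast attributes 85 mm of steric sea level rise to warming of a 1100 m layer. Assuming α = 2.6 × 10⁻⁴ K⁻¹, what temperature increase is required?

ΔT ≈ 0.297 °C

ΔT = Δh/(αH) = 0.085 / (2.6×10⁻⁴ × 1100) ≈ 0.2972 °C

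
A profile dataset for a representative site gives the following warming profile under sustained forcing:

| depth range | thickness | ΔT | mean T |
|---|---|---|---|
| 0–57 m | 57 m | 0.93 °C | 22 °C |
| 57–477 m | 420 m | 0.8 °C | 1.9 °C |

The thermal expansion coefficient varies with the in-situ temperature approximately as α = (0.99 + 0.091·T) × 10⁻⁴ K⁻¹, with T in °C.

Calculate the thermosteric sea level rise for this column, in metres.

0.0549 m of thermosteric rise

Layer 1: α = (0.99 + 0.091×22)×10⁻⁴ = 2.992×10⁻⁴ K⁻¹
Layer 2: α = (0.99 + 0.091×1.9)×10⁻⁴ = 1.1629×10⁻⁴ K⁻¹
Layer 1: 2.992×10⁻⁴ × 57 × 0.93 = 0.015860592 m
420 × 1.1629×10⁻⁴ × 0.8 = 0.03907344 m
Δh = 0.015860592 + 0.03907344 = 0.054934032 m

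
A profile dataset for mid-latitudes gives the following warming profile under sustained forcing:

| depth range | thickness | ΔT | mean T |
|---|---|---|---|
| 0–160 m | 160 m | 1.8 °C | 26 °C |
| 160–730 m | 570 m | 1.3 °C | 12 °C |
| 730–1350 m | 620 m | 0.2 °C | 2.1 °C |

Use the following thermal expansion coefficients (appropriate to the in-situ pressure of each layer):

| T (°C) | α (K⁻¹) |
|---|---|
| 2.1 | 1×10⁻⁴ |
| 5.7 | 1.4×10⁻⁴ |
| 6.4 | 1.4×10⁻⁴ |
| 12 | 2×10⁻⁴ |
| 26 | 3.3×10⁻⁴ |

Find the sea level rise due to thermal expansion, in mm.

Layer 1 at 26 °C → α = 3.3×10⁻⁴ K⁻¹
Layer 2 at 12 °C → α = 2×10⁻⁴ K⁻¹
Layer 3 at 2.1 °C → α = 1×10⁻⁴ K⁻¹
1.8 × 160 × 3.3×10⁻⁴ = 0.09504 m
570 × 1.3 × 2×10⁻⁴ = 0.14820 m
730–1350 m: 1×10⁻⁴ × 0.2 × 620 = 0.01240 m
Δh = 0.09504 + 0.14820 + 0.01240 = 0.25564 m

260 mm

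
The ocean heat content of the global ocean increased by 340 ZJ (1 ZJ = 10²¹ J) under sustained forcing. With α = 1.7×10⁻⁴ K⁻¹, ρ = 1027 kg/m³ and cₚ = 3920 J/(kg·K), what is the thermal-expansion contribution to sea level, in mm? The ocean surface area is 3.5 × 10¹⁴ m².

41.0 mm of thermosteric rise

Per unit area: Q = 340×10²¹ / (3.5×10¹⁴) ≈ 9.714×10⁸ J/m²
Δh = αQ/(ρcₚ) = 1.7×10⁻⁴ × 9.714×10⁸ / (1027 × 3920) ≈ 0.04102 m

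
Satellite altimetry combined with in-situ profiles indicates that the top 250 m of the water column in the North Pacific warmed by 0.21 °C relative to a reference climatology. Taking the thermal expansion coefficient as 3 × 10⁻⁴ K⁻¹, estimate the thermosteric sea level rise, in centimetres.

Δh = 1.58 cm

Δh = αΔT·H = 3×10⁻⁴ × 0.21 × 250 = 0.01575 m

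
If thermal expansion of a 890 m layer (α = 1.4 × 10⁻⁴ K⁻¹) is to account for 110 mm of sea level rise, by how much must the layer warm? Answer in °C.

ΔT = Δh/(αH) = 0.11 / (1.4×10⁻⁴ × 890) ≈ 0.8828 °C

ΔT ≈ 0.88 °C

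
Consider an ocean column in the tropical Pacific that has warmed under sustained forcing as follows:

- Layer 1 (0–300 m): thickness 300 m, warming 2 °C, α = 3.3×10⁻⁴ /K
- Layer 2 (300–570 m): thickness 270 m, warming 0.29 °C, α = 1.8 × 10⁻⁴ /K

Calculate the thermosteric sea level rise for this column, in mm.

0–300 m: 3.3×10⁻⁴ × 300 × 2 = 0.19800 m
0.29 × 270 × 1.8×10⁻⁴ = 0.014094 m
Δh = 0.19800 + 0.014094 = 0.212094 m

212 mm of thermosteric rise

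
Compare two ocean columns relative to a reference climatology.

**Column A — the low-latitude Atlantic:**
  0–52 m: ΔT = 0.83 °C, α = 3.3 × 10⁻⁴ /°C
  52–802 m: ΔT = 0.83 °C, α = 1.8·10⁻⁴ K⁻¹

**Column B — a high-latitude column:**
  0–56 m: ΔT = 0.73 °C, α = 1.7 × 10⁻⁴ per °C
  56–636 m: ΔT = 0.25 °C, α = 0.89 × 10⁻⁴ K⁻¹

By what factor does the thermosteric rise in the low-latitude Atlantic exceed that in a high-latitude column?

6.4

A Layer 1: 3.3×10⁻⁴ × 0.83 × 52 = 0.0142428 m
A 52–802 m: 1.8×10⁻⁴ × 0.83 × 750 = 0.11205 m
A total: 0.1262928 m
B 0–56 m: 0.73 × 1.7×10⁻⁴ × 56 = 0.0069496 m
B 56–636 m: 580 × 0.89×10⁻⁴ × 0.25 = 0.012905 m
B total: 0.0198546 m
Ratio: 0.1262928 / 0.0198546 ≈ 6.361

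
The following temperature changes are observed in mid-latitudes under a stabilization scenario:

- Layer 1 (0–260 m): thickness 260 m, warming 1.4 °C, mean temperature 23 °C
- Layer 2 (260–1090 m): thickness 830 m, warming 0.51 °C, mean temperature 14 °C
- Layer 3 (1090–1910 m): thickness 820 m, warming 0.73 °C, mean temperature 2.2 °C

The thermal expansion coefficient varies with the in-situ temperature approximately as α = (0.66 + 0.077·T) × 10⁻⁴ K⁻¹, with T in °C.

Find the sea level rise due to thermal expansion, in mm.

Layer 1: α = (0.66 + 0.077×23)×10⁻⁴ = 2.431×10⁻⁴ K⁻¹
Layer 2: α = (0.66 + 0.077×14)×10⁻⁴ = 1.738×10⁻⁴ K⁻¹
Layer 3: α = (0.66 + 0.077×2.2)×10⁻⁴ = 0.8294×10⁻⁴ K⁻¹
Layer 1: 260 × 1.4 × 2.431×10⁻⁴ = 0.0884884 m
Layer 2: 830 × 1.738×10⁻⁴ × 0.51 = 0.07356954 m
1090–1910 m: 820 × 0.73 × 0.8294×10⁻⁴ = 0.049647884 m
Δh = 0.0884884 + 0.07356954 + 0.049647884 = 0.211705824 m ≈ 212 mm

212 mm of thermosteric rise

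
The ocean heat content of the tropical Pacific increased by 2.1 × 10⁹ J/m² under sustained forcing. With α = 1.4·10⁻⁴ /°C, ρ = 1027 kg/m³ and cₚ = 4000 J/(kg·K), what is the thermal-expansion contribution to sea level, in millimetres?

Δh = αQ/(ρcₚ) = 1.4×10⁻⁴ × 2.1×10⁹ / (1027 × 4000) ≈ 0.071568 m

Δh = 71.6 mm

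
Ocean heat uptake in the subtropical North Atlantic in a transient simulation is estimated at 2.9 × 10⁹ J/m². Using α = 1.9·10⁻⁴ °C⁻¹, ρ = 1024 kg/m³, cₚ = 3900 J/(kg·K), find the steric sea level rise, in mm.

about 138 mm

Δh = αQ/(ρcₚ) = 1.9×10⁻⁴ × 2.9×10⁹ / (1024 × 3900) ≈ 0.13797 m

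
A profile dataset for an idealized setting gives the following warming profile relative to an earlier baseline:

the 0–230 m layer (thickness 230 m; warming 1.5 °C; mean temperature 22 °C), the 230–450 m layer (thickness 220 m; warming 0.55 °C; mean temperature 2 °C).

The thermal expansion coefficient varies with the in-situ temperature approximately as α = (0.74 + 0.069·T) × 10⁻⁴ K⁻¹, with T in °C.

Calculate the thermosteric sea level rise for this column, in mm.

Δh ≈ 88.5 mm

Layer 1: α = (0.74 + 0.069×22)×10⁻⁴ = 2.258×10⁻⁴ K⁻¹
Layer 2: α = (0.74 + 0.069×2)×10⁻⁴ = 0.878×10⁻⁴ K⁻¹
1.5 × 2.258×10⁻⁴ × 230 = 0.077901 m
Layer 2: 220 × 0.55 × 0.878×10⁻⁴ = 0.0106238 m
Δh = 0.077901 + 0.0106238 = 0.0885248 m ≈ 88.5 mm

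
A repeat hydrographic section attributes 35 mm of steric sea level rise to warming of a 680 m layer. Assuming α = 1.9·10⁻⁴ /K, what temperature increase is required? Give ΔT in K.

0.271 K

ΔT = Δh/(αH) = 0.035 / (1.9×10⁻⁴ × 680) ≈ 0.2709 K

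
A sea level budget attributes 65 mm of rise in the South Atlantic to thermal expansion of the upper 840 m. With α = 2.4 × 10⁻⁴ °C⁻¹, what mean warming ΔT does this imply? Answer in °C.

0.322 °C

ΔT = Δh/(αH) = 0.065 / (2.4×10⁻⁴ × 840) ≈ 0.3224 °C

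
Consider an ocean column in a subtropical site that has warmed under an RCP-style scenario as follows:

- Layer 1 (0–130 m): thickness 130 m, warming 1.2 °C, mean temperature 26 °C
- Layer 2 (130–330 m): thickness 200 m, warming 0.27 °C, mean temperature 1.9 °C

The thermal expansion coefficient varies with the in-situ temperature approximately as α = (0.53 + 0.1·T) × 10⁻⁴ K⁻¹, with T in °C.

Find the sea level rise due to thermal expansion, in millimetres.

53 mm

Layer 1: α = (0.53 + 0.1×26)×10⁻⁴ = 3.13×10⁻⁴ K⁻¹
Layer 2: α = (0.53 + 0.1×1.9)×10⁻⁴ = 0.72×10⁻⁴ K⁻¹
3.13×10⁻⁴ × 1.2 × 130 = 0.048828 m
130–330 m: 200 × 0.72×10⁻⁴ × 0.27 = 0.003888 m
Δh = 0.048828 + 0.003888 = 0.052716 m ≈ 53 mm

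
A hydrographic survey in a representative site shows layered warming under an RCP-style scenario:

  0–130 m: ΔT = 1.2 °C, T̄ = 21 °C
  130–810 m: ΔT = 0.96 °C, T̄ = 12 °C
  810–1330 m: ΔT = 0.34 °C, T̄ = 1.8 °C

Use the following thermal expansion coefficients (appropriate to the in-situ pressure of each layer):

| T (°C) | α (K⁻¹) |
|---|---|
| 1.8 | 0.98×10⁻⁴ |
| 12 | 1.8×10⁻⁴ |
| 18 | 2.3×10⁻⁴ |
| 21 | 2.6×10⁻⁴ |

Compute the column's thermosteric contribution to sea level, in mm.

Δh = 180 mm

Layer 1 at 21 °C → α = 2.6×10⁻⁴ K⁻¹
Layer 2 at 12 °C → α = 1.8×10⁻⁴ K⁻¹
Layer 3 at 1.8 °C → α = 0.98×10⁻⁴ K⁻¹
1.2 × 130 × 2.6×10⁻⁴ = 0.04056 m
1.8×10⁻⁴ × 680 × 0.96 = 0.117504 m
Layer 3: 520 × 0.34 × 0.98×10⁻⁴ = 0.0173264 m
Δh = 0.04056 + 0.117504 + 0.0173264 = 0.1753904 m ≈ 180 mm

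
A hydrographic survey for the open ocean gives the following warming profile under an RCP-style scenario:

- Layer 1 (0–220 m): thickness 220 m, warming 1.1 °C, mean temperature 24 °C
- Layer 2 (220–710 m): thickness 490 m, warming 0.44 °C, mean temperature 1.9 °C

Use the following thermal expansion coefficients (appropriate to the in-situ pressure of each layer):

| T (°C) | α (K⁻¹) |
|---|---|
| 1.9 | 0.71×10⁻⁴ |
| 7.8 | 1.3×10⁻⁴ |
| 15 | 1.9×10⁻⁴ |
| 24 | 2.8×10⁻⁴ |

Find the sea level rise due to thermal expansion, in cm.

Layer 1 at 24 °C → α = 2.8×10⁻⁴ K⁻¹
Layer 2 at 1.9 °C → α = 0.71×10⁻⁴ K⁻¹
Layer 1: 1.1 × 2.8×10⁻⁴ × 220 = 0.06776 m
220–710 m: 0.71×10⁻⁴ × 490 × 0.44 = 0.0153076 m
Δh = 0.06776 + 0.0153076 = 0.0830676 m ≈ 8.3 cm

about 8.3 cm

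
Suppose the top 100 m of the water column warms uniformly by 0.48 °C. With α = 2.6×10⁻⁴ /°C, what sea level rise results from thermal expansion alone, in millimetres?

Δh = 12.5 mm

Δh = αΔT·H = 2.6×10⁻⁴ × 0.48 × 100 = 0.01248 m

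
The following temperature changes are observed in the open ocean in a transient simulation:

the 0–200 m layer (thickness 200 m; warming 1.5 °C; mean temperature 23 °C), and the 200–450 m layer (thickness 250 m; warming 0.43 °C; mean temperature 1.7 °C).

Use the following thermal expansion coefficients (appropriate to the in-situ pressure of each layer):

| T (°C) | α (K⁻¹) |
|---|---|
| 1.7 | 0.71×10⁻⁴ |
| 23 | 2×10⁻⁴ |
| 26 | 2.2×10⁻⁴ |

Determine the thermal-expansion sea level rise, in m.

Δh ≈ 0.0676 m

Layer 1 at 23 °C → α = 2×10⁻⁴ K⁻¹
Layer 2 at 1.7 °C → α = 0.71×10⁻⁴ K⁻¹
200 × 1.5 × 2×10⁻⁴ = 0.06000 m
200–450 m: 0.71×10⁻⁴ × 250 × 0.43 = 0.0076325 m
Δh = 0.06000 + 0.0076325 = 0.0676325 m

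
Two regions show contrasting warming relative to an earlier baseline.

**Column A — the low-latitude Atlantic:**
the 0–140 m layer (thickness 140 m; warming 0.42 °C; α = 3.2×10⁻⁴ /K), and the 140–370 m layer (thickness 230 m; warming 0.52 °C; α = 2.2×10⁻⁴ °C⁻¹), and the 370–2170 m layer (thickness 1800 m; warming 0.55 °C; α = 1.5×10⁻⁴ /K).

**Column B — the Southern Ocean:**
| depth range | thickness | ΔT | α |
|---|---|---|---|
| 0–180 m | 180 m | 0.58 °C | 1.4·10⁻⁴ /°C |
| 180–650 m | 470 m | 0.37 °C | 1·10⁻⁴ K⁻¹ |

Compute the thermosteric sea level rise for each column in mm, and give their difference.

A 3.2×10⁻⁴ × 0.42 × 140 = 0.018816 m
A Layer 2: 230 × 0.52 × 2.2×10⁻⁴ = 0.026312 m
A 1800 × 1.5×10⁻⁴ × 0.55 = 0.14850 m
A total: 0.193628 m
B 0–180 m: 1.4×10⁻⁴ × 180 × 0.58 = 0.014616 m
B 1×10⁻⁴ × 470 × 0.37 = 0.01739 m
B total: 0.032006 m
Difference: 0.193628 − 0.032006 = 0.161622 m

A: 194 mm; B: 32.0 mm; difference 162 mm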